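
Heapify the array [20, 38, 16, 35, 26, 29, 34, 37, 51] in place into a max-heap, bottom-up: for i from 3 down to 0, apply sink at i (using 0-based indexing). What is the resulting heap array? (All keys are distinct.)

sift down from index 3:
  35 vs larger child 51 at index 8, swap → [20, 38, 16, 51, 26, 29, 34, 37, 35]
sift down from index 2:
  16 vs larger child 34 at index 6, swap → [20, 38, 34, 51, 26, 29, 16, 37, 35]
sift down from index 1:
  38 vs larger child 51 at index 3, swap → [20, 51, 34, 38, 26, 29, 16, 37, 35]
sift down from index 0:
  20 vs larger child 51 at index 1, swap → [51, 20, 34, 38, 26, 29, 16, 37, 35]
  20 vs larger child 38 at index 3, swap → [51, 38, 34, 20, 26, 29, 16, 37, 35]
  20 vs larger child 37 at index 7, swap → [51, 38, 34, 37, 26, 29, 16, 20, 35]

[51, 38, 34, 37, 26, 29, 16, 20, 35]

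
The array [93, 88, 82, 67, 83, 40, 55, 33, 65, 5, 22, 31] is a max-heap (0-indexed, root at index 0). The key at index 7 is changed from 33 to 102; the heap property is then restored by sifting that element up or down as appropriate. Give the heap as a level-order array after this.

[102, 93, 82, 88, 83, 40, 55, 67, 65, 5, 22, 31]

set index 7 from 33 to 102 → [93, 88, 82, 67, 83, 40, 55, 102, 65, 5, 22, 31]
102 > parent 67 at index 3, swap → [93, 88, 82, 102, 83, 40, 55, 67, 65, 5, 22, 31]
102 > parent 88 at index 1, swap → [93, 102, 82, 88, 83, 40, 55, 67, 65, 5, 22, 31]
102 > parent 93 at index 0, swap → [102, 93, 82, 88, 83, 40, 55, 67, 65, 5, 22, 31]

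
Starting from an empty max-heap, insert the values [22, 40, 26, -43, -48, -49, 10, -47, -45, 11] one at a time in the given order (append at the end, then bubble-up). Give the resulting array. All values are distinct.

[40, 22, 26, -43, 11, -49, 10, -47, -45, -48]

Insert 22:
  append 22 at index 0 → [22] (no swap needed)
Insert 40:
  append 40 at index 1 → [22, 40]
  40 > parent 22 at index 0, swap → [40, 22]
Insert 26:
  append 26 at index 2 → [40, 22, 26] (no swap needed)
Insert -43:
  append -43 at index 3 → [40, 22, 26, -43] (no swap needed)
Insert -48:
  append -48 at index 4 → [40, 22, 26, -43, -48] (no swap needed)
Insert -49:
  append -49 at index 5 → [40, 22, 26, -43, -48, -49] (no swap needed)
Insert 10:
  append 10 at index 6 → [40, 22, 26, -43, -48, -49, 10] (no swap needed)
Insert -47:
  append -47 at index 7 → [40, 22, 26, -43, -48, -49, 10, -47] (no swap needed)
Insert -45:
  append -45 at index 8 → [40, 22, 26, -43, -48, -49, 10, -47, -45] (no swap needed)
Insert 11:
  append 11 at index 9 → [40, 22, 26, -43, -48, -49, 10, -47, -45, 11]
  11 > parent -48 at index 4, swap → [40, 22, 26, -43, 11, -49, 10, -47, -45, -48]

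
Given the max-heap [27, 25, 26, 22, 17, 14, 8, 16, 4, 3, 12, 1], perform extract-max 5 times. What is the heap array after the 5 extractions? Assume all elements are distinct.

[16, 12, 14, 4, 3, 1, 8]

extract-max #1 returns 27:
  remove root 27; move last element 1 to root → [1, 25, 26, 22, 17, 14, 8, 16, 4, 3, 12]
  1 vs larger child 26 at index 2, swap → [26, 25, 1, 22, 17, 14, 8, 16, 4, 3, 12]
  1 vs larger child 14 at index 5, swap → [26, 25, 14, 22, 17, 1, 8, 16, 4, 3, 12]
extract-max #2 returns 26:
  remove root 26; move last element 12 to root → [12, 25, 14, 22, 17, 1, 8, 16, 4, 3]
  12 vs larger child 25 at index 1, swap → [25, 12, 14, 22, 17, 1, 8, 16, 4, 3]
  12 vs larger child 22 at index 3, swap → [25, 22, 14, 12, 17, 1, 8, 16, 4, 3]
  12 vs larger child 16 at index 7, swap → [25, 22, 14, 16, 17, 1, 8, 12, 4, 3]
extract-max #3 returns 25:
  remove root 25; move last element 3 to root → [3, 22, 14, 16, 17, 1, 8, 12, 4]
  3 vs larger child 22 at index 1, swap → [22, 3, 14, 16, 17, 1, 8, 12, 4]
  3 vs larger child 17 at index 4, swap → [22, 17, 14, 16, 3, 1, 8, 12, 4]
extract-max #4 returns 22:
  remove root 22; move last element 4 to root → [4, 17, 14, 16, 3, 1, 8, 12]
  4 vs larger child 17 at index 1, swap → [17, 4, 14, 16, 3, 1, 8, 12]
  4 vs larger child 16 at index 3, swap → [17, 16, 14, 4, 3, 1, 8, 12]
  4 vs only child 12 at index 7, swap → [17, 16, 14, 12, 3, 1, 8, 4]
extract-max #5 returns 17:
  remove root 17; move last element 4 to root → [4, 16, 14, 12, 3, 1, 8]
  4 vs larger child 16 at index 1, swap → [16, 4, 14, 12, 3, 1, 8]
  4 vs larger child 12 at index 3, swap → [16, 12, 14, 4, 3, 1, 8]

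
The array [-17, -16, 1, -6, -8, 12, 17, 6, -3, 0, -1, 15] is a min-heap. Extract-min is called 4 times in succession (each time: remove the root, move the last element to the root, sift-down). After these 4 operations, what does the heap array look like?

extract-min #1 returns -17:
  remove root -17; move last element 15 to root → [15, -16, 1, -6, -8, 12, 17, 6, -3, 0, -1]
  15 vs smaller child -16 at index 1, swap → [-16, 15, 1, -6, -8, 12, 17, 6, -3, 0, -1]
  15 vs smaller child -8 at index 4, swap → [-16, -8, 1, -6, 15, 12, 17, 6, -3, 0, -1]
  15 vs smaller child -1 at index 10, swap → [-16, -8, 1, -6, -1, 12, 17, 6, -3, 0, 15]
extract-min #2 returns -16:
  remove root -16; move last element 15 to root → [15, -8, 1, -6, -1, 12, 17, 6, -3, 0]
  15 vs smaller child -8 at index 1, swap → [-8, 15, 1, -6, -1, 12, 17, 6, -3, 0]
  15 vs smaller child -6 at index 3, swap → [-8, -6, 1, 15, -1, 12, 17, 6, -3, 0]
  15 vs smaller child -3 at index 8, swap → [-8, -6, 1, -3, -1, 12, 17, 6, 15, 0]
extract-min #3 returns -8:
  remove root -8; move last element 0 to root → [0, -6, 1, -3, -1, 12, 17, 6, 15]
  0 vs smaller child -6 at index 1, swap → [-6, 0, 1, -3, -1, 12, 17, 6, 15]
  0 vs smaller child -3 at index 3, swap → [-6, -3, 1, 0, -1, 12, 17, 6, 15]
extract-min #4 returns -6:
  remove root -6; move last element 15 to root → [15, -3, 1, 0, -1, 12, 17, 6]
  15 vs smaller child -3 at index 1, swap → [-3, 15, 1, 0, -1, 12, 17, 6]
  15 vs smaller child -1 at index 4, swap → [-3, -1, 1, 0, 15, 12, 17, 6]

[-3, -1, 1, 0, 15, 12, 17, 6]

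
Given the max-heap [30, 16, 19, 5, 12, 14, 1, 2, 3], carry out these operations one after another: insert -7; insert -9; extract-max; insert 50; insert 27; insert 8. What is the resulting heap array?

[50, 19, 27, 5, 16, 14, 1, 2, 3, -7, 12, -9, 8]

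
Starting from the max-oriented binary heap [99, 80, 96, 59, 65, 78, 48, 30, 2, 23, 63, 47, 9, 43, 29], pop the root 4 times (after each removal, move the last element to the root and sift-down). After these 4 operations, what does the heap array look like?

[65, 63, 48, 59, 43, 47, 9, 30, 2, 23, 29]

extract-max #1 returns 99:
  remove root 99; move last element 29 to root → [29, 80, 96, 59, 65, 78, 48, 30, 2, 23, 63, 47, 9, 43]
  29 vs larger child 96 at index 2, swap → [96, 80, 29, 59, 65, 78, 48, 30, 2, 23, 63, 47, 9, 43]
  29 vs larger child 78 at index 5, swap → [96, 80, 78, 59, 65, 29, 48, 30, 2, 23, 63, 47, 9, 43]
  29 vs larger child 47 at index 11, swap → [96, 80, 78, 59, 65, 47, 48, 30, 2, 23, 63, 29, 9, 43]
extract-max #2 returns 96:
  remove root 96; move last element 43 to root → [43, 80, 78, 59, 65, 47, 48, 30, 2, 23, 63, 29, 9]
  43 vs larger child 80 at index 1, swap → [80, 43, 78, 59, 65, 47, 48, 30, 2, 23, 63, 29, 9]
  43 vs larger child 65 at index 4, swap → [80, 65, 78, 59, 43, 47, 48, 30, 2, 23, 63, 29, 9]
  43 vs larger child 63 at index 10, swap → [80, 65, 78, 59, 63, 47, 48, 30, 2, 23, 43, 29, 9]
extract-max #3 returns 80:
  remove root 80; move last element 9 to root → [9, 65, 78, 59, 63, 47, 48, 30, 2, 23, 43, 29]
  9 vs larger child 78 at index 2, swap → [78, 65, 9, 59, 63, 47, 48, 30, 2, 23, 43, 29]
  9 vs larger child 48 at index 6, swap → [78, 65, 48, 59, 63, 47, 9, 30, 2, 23, 43, 29]
extract-max #4 returns 78:
  remove root 78; move last element 29 to root → [29, 65, 48, 59, 63, 47, 9, 30, 2, 23, 43]
  29 vs larger child 65 at index 1, swap → [65, 29, 48, 59, 63, 47, 9, 30, 2, 23, 43]
  29 vs larger child 63 at index 4, swap → [65, 63, 48, 59, 29, 47, 9, 30, 2, 23, 43]
  29 vs larger child 43 at index 10, swap → [65, 63, 48, 59, 43, 47, 9, 30, 2, 23, 29]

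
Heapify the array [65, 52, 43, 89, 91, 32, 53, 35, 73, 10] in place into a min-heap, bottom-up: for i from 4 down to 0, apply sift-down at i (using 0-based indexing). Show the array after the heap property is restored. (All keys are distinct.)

sift down from index 4:
  91 vs only child 10 at index 9, swap → [65, 52, 43, 89, 10, 32, 53, 35, 73, 91]
sift down from index 3:
  89 vs smaller child 35 at index 7, swap → [65, 52, 43, 35, 10, 32, 53, 89, 73, 91]
sift down from index 2:
  43 vs smaller child 32 at index 5, swap → [65, 52, 32, 35, 10, 43, 53, 89, 73, 91]
sift down from index 1:
  52 vs smaller child 10 at index 4, swap → [65, 10, 32, 35, 52, 43, 53, 89, 73, 91]
sift down from index 0:
  65 vs smaller child 10 at index 1, swap → [10, 65, 32, 35, 52, 43, 53, 89, 73, 91]
  65 vs smaller child 35 at index 3, swap → [10, 35, 32, 65, 52, 43, 53, 89, 73, 91]

[10, 35, 32, 65, 52, 43, 53, 89, 73, 91]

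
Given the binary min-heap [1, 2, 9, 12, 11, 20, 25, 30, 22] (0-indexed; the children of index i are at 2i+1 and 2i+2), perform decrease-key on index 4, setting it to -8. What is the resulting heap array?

set index 4 from 11 to -8 → [1, 2, 9, 12, -8, 20, 25, 30, 22]
-8 < parent 2 at index 1, swap → [1, -8, 9, 12, 2, 20, 25, 30, 22]
-8 < parent 1 at index 0, swap → [-8, 1, 9, 12, 2, 20, 25, 30, 22]

[-8, 1, 9, 12, 2, 20, 25, 30, 22]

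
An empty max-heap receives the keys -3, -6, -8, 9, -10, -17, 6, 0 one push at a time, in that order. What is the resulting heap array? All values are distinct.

[9, 0, 6, -3, -10, -17, -8, -6]

Insert -3:
  append -3 at index 0 → [-3] (no swap needed)
Insert -6:
  append -6 at index 1 → [-3, -6] (no swap needed)
Insert -8:
  append -8 at index 2 → [-3, -6, -8] (no swap needed)
Insert 9:
  append 9 at index 3 → [-3, -6, -8, 9]
  9 > parent -6 at index 1, swap → [-3, 9, -8, -6]
  9 > parent -3 at index 0, swap → [9, -3, -8, -6]
Insert -10:
  append -10 at index 4 → [9, -3, -8, -6, -10] (no swap needed)
Insert -17:
  append -17 at index 5 → [9, -3, -8, -6, -10, -17] (no swap needed)
Insert 6:
  append 6 at index 6 → [9, -3, -8, -6, -10, -17, 6]
  6 > parent -8 at index 2, swap → [9, -3, 6, -6, -10, -17, -8]
Insert 0:
  append 0 at index 7 → [9, -3, 6, -6, -10, -17, -8, 0]
  0 > parent -6 at index 3, swap → [9, -3, 6, 0, -10, -17, -8, -6]
  0 > parent -3 at index 1, swap → [9, 0, 6, -3, -10, -17, -8, -6]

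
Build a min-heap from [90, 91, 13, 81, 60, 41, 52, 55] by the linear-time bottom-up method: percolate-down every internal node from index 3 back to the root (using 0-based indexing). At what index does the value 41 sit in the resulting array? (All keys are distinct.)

sift down from index 3:
  81 vs only child 55 at index 7, swap → [90, 91, 13, 55, 60, 41, 52, 81]
sift down from index 2: already satisfies heap property
sift down from index 1:
  91 vs smaller child 55 at index 3, swap → [90, 55, 13, 91, 60, 41, 52, 81]
  91 vs only child 81 at index 7, swap → [90, 55, 13, 81, 60, 41, 52, 91]
sift down from index 0:
  90 vs smaller child 13 at index 2, swap → [13, 55, 90, 81, 60, 41, 52, 91]
  90 vs smaller child 41 at index 5, swap → [13, 55, 41, 81, 60, 90, 52, 91]
resulting array: [13, 55, 41, 81, 60, 90, 52, 91]

2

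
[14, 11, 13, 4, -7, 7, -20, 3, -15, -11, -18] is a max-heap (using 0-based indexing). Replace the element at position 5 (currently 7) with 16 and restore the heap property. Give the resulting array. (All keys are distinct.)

[16, 11, 14, 4, -7, 13, -20, 3, -15, -11, -18]

set index 5 from 7 to 16 → [14, 11, 13, 4, -7, 16, -20, 3, -15, -11, -18]
16 > parent 13 at index 2, swap → [14, 11, 16, 4, -7, 13, -20, 3, -15, -11, -18]
16 > parent 14 at index 0, swap → [16, 11, 14, 4, -7, 13, -20, 3, -15, -11, -18]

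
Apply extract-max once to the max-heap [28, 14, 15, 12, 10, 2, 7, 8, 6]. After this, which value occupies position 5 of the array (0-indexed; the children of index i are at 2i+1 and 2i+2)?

2

remove root 28; move last element 6 to root → [6, 14, 15, 12, 10, 2, 7, 8]
6 vs larger child 15 at index 2, swap → [15, 14, 6, 12, 10, 2, 7, 8]
6 vs larger child 7 at index 6, swap → [15, 14, 7, 12, 10, 2, 6, 8]
resulting array: [15, 14, 7, 12, 10, 2, 6, 8]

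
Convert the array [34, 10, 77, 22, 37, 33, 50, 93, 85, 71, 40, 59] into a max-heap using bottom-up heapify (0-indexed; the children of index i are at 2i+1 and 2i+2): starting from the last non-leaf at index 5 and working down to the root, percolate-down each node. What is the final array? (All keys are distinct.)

[93, 85, 77, 34, 71, 59, 50, 22, 10, 37, 40, 33]

sift down from index 5:
  33 vs only child 59 at index 11, swap → [34, 10, 77, 22, 37, 59, 50, 93, 85, 71, 40, 33]
sift down from index 4:
  37 vs larger child 71 at index 9, swap → [34, 10, 77, 22, 71, 59, 50, 93, 85, 37, 40, 33]
sift down from index 3:
  22 vs larger child 93 at index 7, swap → [34, 10, 77, 93, 71, 59, 50, 22, 85, 37, 40, 33]
sift down from index 2: already satisfies heap property
sift down from index 1:
  10 vs larger child 93 at index 3, swap → [34, 93, 77, 10, 71, 59, 50, 22, 85, 37, 40, 33]
  10 vs larger child 85 at index 8, swap → [34, 93, 77, 85, 71, 59, 50, 22, 10, 37, 40, 33]
sift down from index 0:
  34 vs larger child 93 at index 1, swap → [93, 34, 77, 85, 71, 59, 50, 22, 10, 37, 40, 33]
  34 vs larger child 85 at index 3, swap → [93, 85, 77, 34, 71, 59, 50, 22, 10, 37, 40, 33]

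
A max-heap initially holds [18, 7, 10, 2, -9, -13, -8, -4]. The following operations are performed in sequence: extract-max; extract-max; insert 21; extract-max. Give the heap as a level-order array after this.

[7, 2, -4, -8, -9, -13]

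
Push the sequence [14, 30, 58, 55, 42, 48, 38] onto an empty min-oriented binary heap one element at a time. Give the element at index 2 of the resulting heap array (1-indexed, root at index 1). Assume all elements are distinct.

Insert 14:
  append 14 at index 1 → [14] (no swap needed)
Insert 30:
  append 30 at index 2 → [14, 30] (no swap needed)
Insert 58:
  append 58 at index 3 → [14, 30, 58] (no swap needed)
Insert 55:
  append 55 at index 4 → [14, 30, 58, 55] (no swap needed)
Insert 42:
  append 42 at index 5 → [14, 30, 58, 55, 42] (no swap needed)
Insert 48:
  append 48 at index 6 → [14, 30, 58, 55, 42, 48]
  48 < parent 58 at index 3, swap → [14, 30, 48, 55, 42, 58]
Insert 38:
  append 38 at index 7 → [14, 30, 48, 55, 42, 58, 38]
  38 < parent 48 at index 3, swap → [14, 30, 38, 55, 42, 58, 48]
resulting array: [14, 30, 38, 55, 42, 58, 48]

30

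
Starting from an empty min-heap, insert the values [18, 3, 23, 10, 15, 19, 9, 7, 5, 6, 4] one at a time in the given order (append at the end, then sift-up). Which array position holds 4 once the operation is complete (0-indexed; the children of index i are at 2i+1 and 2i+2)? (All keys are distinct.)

1

Insert 18:
  append 18 at index 0 → [18] (no swap needed)
Insert 3:
  append 3 at index 1 → [18, 3]
  3 < parent 18 at index 0, swap → [3, 18]
Insert 23:
  append 23 at index 2 → [3, 18, 23] (no swap needed)
Insert 10:
  append 10 at index 3 → [3, 18, 23, 10]
  10 < parent 18 at index 1, swap → [3, 10, 23, 18]
Insert 15:
  append 15 at index 4 → [3, 10, 23, 18, 15] (no swap needed)
Insert 19:
  append 19 at index 5 → [3, 10, 23, 18, 15, 19]
  19 < parent 23 at index 2, swap → [3, 10, 19, 18, 15, 23]
Insert 9:
  append 9 at index 6 → [3, 10, 19, 18, 15, 23, 9]
  9 < parent 19 at index 2, swap → [3, 10, 9, 18, 15, 23, 19]
Insert 7:
  append 7 at index 7 → [3, 10, 9, 18, 15, 23, 19, 7]
  7 < parent 18 at index 3, swap → [3, 10, 9, 7, 15, 23, 19, 18]
  7 < parent 10 at index 1, swap → [3, 7, 9, 10, 15, 23, 19, 18]
Insert 5:
  append 5 at index 8 → [3, 7, 9, 10, 15, 23, 19, 18, 5]
  5 < parent 10 at index 3, swap → [3, 7, 9, 5, 15, 23, 19, 18, 10]
  5 < parent 7 at index 1, swap → [3, 5, 9, 7, 15, 23, 19, 18, 10]
Insert 6:
  append 6 at index 9 → [3, 5, 9, 7, 15, 23, 19, 18, 10, 6]
  6 < parent 15 at index 4, swap → [3, 5, 9, 7, 6, 23, 19, 18, 10, 15]
Insert 4:
  append 4 at index 10 → [3, 5, 9, 7, 6, 23, 19, 18, 10, 15, 4]
  4 < parent 6 at index 4, swap → [3, 5, 9, 7, 4, 23, 19, 18, 10, 15, 6]
  4 < parent 5 at index 1, swap → [3, 4, 9, 7, 5, 23, 19, 18, 10, 15, 6]
resulting array: [3, 4, 9, 7, 5, 23, 19, 18, 10, 15, 6]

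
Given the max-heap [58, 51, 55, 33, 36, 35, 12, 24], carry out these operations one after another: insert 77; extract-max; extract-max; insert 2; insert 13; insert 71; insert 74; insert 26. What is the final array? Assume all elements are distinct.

[74, 71, 35, 33, 55, 26, 12, 2, 13, 36, 51, 24]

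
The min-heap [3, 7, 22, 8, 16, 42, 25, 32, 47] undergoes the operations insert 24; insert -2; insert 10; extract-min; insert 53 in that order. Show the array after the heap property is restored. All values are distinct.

insert 24:
  append 24 at index 9 → [3, 7, 22, 8, 16, 42, 25, 32, 47, 24] (no swap needed)
insert -2:
  append -2 at index 10 → [3, 7, 22, 8, 16, 42, 25, 32, 47, 24, -2]
  -2 < parent 16 at index 4, swap → [3, 7, 22, 8, -2, 42, 25, 32, 47, 24, 16]
  -2 < parent 7 at index 1, swap → [3, -2, 22, 8, 7, 42, 25, 32, 47, 24, 16]
  -2 < parent 3 at index 0, swap → [-2, 3, 22, 8, 7, 42, 25, 32, 47, 24, 16]
insert 10:
  append 10 at index 11 → [-2, 3, 22, 8, 7, 42, 25, 32, 47, 24, 16, 10]
  10 < parent 42 at index 5, swap → [-2, 3, 22, 8, 7, 10, 25, 32, 47, 24, 16, 42]
  10 < parent 22 at index 2, swap → [-2, 3, 10, 8, 7, 22, 25, 32, 47, 24, 16, 42]
extract-min → returns -2:
  remove root -2; move last element 42 to root → [42, 3, 10, 8, 7, 22, 25, 32, 47, 24, 16]
  42 vs smaller child 3 at index 1, swap → [3, 42, 10, 8, 7, 22, 25, 32, 47, 24, 16]
  42 vs smaller child 7 at index 4, swap → [3, 7, 10, 8, 42, 22, 25, 32, 47, 24, 16]
  42 vs smaller child 16 at index 10, swap → [3, 7, 10, 8, 16, 22, 25, 32, 47, 24, 42]
insert 53:
  append 53 at index 11 → [3, 7, 10, 8, 16, 22, 25, 32, 47, 24, 42, 53] (no swap needed)

[3, 7, 10, 8, 16, 22, 25, 32, 47, 24, 42, 53]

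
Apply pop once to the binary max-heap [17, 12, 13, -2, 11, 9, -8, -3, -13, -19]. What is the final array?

remove root 17; move last element -19 to root → [-19, 12, 13, -2, 11, 9, -8, -3, -13]
-19 vs larger child 13 at index 2, swap → [13, 12, -19, -2, 11, 9, -8, -3, -13]
-19 vs larger child 9 at index 5, swap → [13, 12, 9, -2, 11, -19, -8, -3, -13]

[13, 12, 9, -2, 11, -19, -8, -3, -13]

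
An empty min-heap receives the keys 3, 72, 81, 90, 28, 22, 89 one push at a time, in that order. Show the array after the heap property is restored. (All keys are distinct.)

Insert 3:
  append 3 at index 0 → [3] (no swap needed)
Insert 72:
  append 72 at index 1 → [3, 72] (no swap needed)
Insert 81:
  append 81 at index 2 → [3, 72, 81] (no swap needed)
Insert 90:
  append 90 at index 3 → [3, 72, 81, 90] (no swap needed)
Insert 28:
  append 28 at index 4 → [3, 72, 81, 90, 28]
  28 < parent 72 at index 1, swap → [3, 28, 81, 90, 72]
Insert 22:
  append 22 at index 5 → [3, 28, 81, 90, 72, 22]
  22 < parent 81 at index 2, swap → [3, 28, 22, 90, 72, 81]
Insert 89:
  append 89 at index 6 → [3, 28, 22, 90, 72, 81, 89] (no swap needed)

[3, 28, 22, 90, 72, 81, 89]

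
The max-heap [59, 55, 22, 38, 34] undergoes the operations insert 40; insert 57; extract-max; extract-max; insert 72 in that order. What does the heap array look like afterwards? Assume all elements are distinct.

insert 40:
  append 40 at index 5 → [59, 55, 22, 38, 34, 40]
  40 > parent 22 at index 2, swap → [59, 55, 40, 38, 34, 22]
insert 57:
  append 57 at index 6 → [59, 55, 40, 38, 34, 22, 57]
  57 > parent 40 at index 2, swap → [59, 55, 57, 38, 34, 22, 40]
extract-max → returns 59:
  remove root 59; move last element 40 to root → [40, 55, 57, 38, 34, 22]
  40 vs larger child 57 at index 2, swap → [57, 55, 40, 38, 34, 22]
extract-max → returns 57:
  remove root 57; move last element 22 to root → [22, 55, 40, 38, 34]
  22 vs larger child 55 at index 1, swap → [55, 22, 40, 38, 34]
  22 vs larger child 38 at index 3, swap → [55, 38, 40, 22, 34]
insert 72:
  append 72 at index 5 → [55, 38, 40, 22, 34, 72]
  72 > parent 40 at index 2, swap → [55, 38, 72, 22, 34, 40]
  72 > parent 55 at index 0, swap → [72, 38, 55, 22, 34, 40]

[72, 38, 55, 22, 34, 40]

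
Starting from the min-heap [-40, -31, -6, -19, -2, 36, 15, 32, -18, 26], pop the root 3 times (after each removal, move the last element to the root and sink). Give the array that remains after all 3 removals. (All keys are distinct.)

[-18, -2, -6, 26, 32, 36, 15]

extract-min #1 returns -40:
  remove root -40; move last element 26 to root → [26, -31, -6, -19, -2, 36, 15, 32, -18]
  26 vs smaller child -31 at index 1, swap → [-31, 26, -6, -19, -2, 36, 15, 32, -18]
  26 vs smaller child -19 at index 3, swap → [-31, -19, -6, 26, -2, 36, 15, 32, -18]
  26 vs smaller child -18 at index 8, swap → [-31, -19, -6, -18, -2, 36, 15, 32, 26]
extract-min #2 returns -31:
  remove root -31; move last element 26 to root → [26, -19, -6, -18, -2, 36, 15, 32]
  26 vs smaller child -19 at index 1, swap → [-19, 26, -6, -18, -2, 36, 15, 32]
  26 vs smaller child -18 at index 3, swap → [-19, -18, -6, 26, -2, 36, 15, 32]
extract-min #3 returns -19:
  remove root -19; move last element 32 to root → [32, -18, -6, 26, -2, 36, 15]
  32 vs smaller child -18 at index 1, swap → [-18, 32, -6, 26, -2, 36, 15]
  32 vs smaller child -2 at index 4, swap → [-18, -2, -6, 26, 32, 36, 15]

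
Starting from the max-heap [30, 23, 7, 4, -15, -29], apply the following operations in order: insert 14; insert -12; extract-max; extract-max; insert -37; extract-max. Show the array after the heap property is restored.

[7, 4, -29, -12, -15, -37]

insert 14:
  append 14 at index 6 → [30, 23, 7, 4, -15, -29, 14]
  14 > parent 7 at index 2, swap → [30, 23, 14, 4, -15, -29, 7]
insert -12:
  append -12 at index 7 → [30, 23, 14, 4, -15, -29, 7, -12] (no swap needed)
extract-max → returns 30:
  remove root 30; move last element -12 to root → [-12, 23, 14, 4, -15, -29, 7]
  -12 vs larger child 23 at index 1, swap → [23, -12, 14, 4, -15, -29, 7]
  -12 vs larger child 4 at index 3, swap → [23, 4, 14, -12, -15, -29, 7]
extract-max → returns 23:
  remove root 23; move last element 7 to root → [7, 4, 14, -12, -15, -29]
  7 vs larger child 14 at index 2, swap → [14, 4, 7, -12, -15, -29]
insert -37:
  append -37 at index 6 → [14, 4, 7, -12, -15, -29, -37] (no swap needed)
extract-max → returns 14:
  remove root 14; move last element -37 to root → [-37, 4, 7, -12, -15, -29]
  -37 vs larger child 7 at index 2, swap → [7, 4, -37, -12, -15, -29]
  -37 vs only child -29 at index 5, swap → [7, 4, -29, -12, -15, -37]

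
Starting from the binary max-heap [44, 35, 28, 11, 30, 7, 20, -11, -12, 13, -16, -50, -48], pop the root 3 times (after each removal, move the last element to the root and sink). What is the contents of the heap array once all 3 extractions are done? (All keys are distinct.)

[28, 13, 20, 11, -16, 7, -50, -11, -12, -48]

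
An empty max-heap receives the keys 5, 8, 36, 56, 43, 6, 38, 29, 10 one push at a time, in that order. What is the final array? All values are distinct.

[56, 43, 38, 29, 36, 6, 8, 5, 10]

Insert 5:
  append 5 at index 0 → [5] (no swap needed)
Insert 8:
  append 8 at index 1 → [5, 8]
  8 > parent 5 at index 0, swap → [8, 5]
Insert 36:
  append 36 at index 2 → [8, 5, 36]
  36 > parent 8 at index 0, swap → [36, 5, 8]
Insert 56:
  append 56 at index 3 → [36, 5, 8, 56]
  56 > parent 5 at index 1, swap → [36, 56, 8, 5]
  56 > parent 36 at index 0, swap → [56, 36, 8, 5]
Insert 43:
  append 43 at index 4 → [56, 36, 8, 5, 43]
  43 > parent 36 at index 1, swap → [56, 43, 8, 5, 36]
Insert 6:
  append 6 at index 5 → [56, 43, 8, 5, 36, 6] (no swap needed)
Insert 38:
  append 38 at index 6 → [56, 43, 8, 5, 36, 6, 38]
  38 > parent 8 at index 2, swap → [56, 43, 38, 5, 36, 6, 8]
Insert 29:
  append 29 at index 7 → [56, 43, 38, 5, 36, 6, 8, 29]
  29 > parent 5 at index 3, swap → [56, 43, 38, 29, 36, 6, 8, 5]
Insert 10:
  append 10 at index 8 → [56, 43, 38, 29, 36, 6, 8, 5, 10] (no swap needed)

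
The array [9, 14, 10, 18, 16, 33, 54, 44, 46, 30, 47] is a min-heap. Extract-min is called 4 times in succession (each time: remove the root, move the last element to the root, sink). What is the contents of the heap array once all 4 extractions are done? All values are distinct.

[18, 30, 33, 44, 46, 47, 54]

extract-min #1 returns 9:
  remove root 9; move last element 47 to root → [47, 14, 10, 18, 16, 33, 54, 44, 46, 30]
  47 vs smaller child 10 at index 2, swap → [10, 14, 47, 18, 16, 33, 54, 44, 46, 30]
  47 vs smaller child 33 at index 5, swap → [10, 14, 33, 18, 16, 47, 54, 44, 46, 30]
extract-min #2 returns 10:
  remove root 10; move last element 30 to root → [30, 14, 33, 18, 16, 47, 54, 44, 46]
  30 vs smaller child 14 at index 1, swap → [14, 30, 33, 18, 16, 47, 54, 44, 46]
  30 vs smaller child 16 at index 4, swap → [14, 16, 33, 18, 30, 47, 54, 44, 46]
extract-min #3 returns 14:
  remove root 14; move last element 46 to root → [46, 16, 33, 18, 30, 47, 54, 44]
  46 vs smaller child 16 at index 1, swap → [16, 46, 33, 18, 30, 47, 54, 44]
  46 vs smaller child 18 at index 3, swap → [16, 18, 33, 46, 30, 47, 54, 44]
  46 vs only child 44 at index 7, swap → [16, 18, 33, 44, 30, 47, 54, 46]
extract-min #4 returns 16:
  remove root 16; move last element 46 to root → [46, 18, 33, 44, 30, 47, 54]
  46 vs smaller child 18 at index 1, swap → [18, 46, 33, 44, 30, 47, 54]
  46 vs smaller child 30 at index 4, swap → [18, 30, 33, 44, 46, 47, 54]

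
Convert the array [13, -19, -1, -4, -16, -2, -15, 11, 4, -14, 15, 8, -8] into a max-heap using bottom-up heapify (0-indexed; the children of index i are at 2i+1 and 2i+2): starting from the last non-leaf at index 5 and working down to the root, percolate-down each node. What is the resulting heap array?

sift down from index 5:
  -2 vs larger child 8 at index 11, swap → [13, -19, -1, -4, -16, 8, -15, 11, 4, -14, 15, -2, -8]
sift down from index 4:
  -16 vs larger child 15 at index 10, swap → [13, -19, -1, -4, 15, 8, -15, 11, 4, -14, -16, -2, -8]
sift down from index 3:
  -4 vs larger child 11 at index 7, swap → [13, -19, -1, 11, 15, 8, -15, -4, 4, -14, -16, -2, -8]
sift down from index 2:
  -1 vs larger child 8 at index 5, swap → [13, -19, 8, 11, 15, -1, -15, -4, 4, -14, -16, -2, -8]
sift down from index 1:
  -19 vs larger child 15 at index 4, swap → [13, 15, 8, 11, -19, -1, -15, -4, 4, -14, -16, -2, -8]
  -19 vs larger child -14 at index 9, swap → [13, 15, 8, 11, -14, -1, -15, -4, 4, -19, -16, -2, -8]
sift down from index 0:
  13 vs larger child 15 at index 1, swap → [15, 13, 8, 11, -14, -1, -15, -4, 4, -19, -16, -2, -8]

[15, 13, 8, 11, -14, -1, -15, -4, 4, -19, -16, -2, -8]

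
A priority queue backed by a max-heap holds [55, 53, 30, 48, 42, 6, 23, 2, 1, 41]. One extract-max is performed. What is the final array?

remove root 55; move last element 41 to root → [41, 53, 30, 48, 42, 6, 23, 2, 1]
41 vs larger child 53 at index 1, swap → [53, 41, 30, 48, 42, 6, 23, 2, 1]
41 vs larger child 48 at index 3, swap → [53, 48, 30, 41, 42, 6, 23, 2, 1]

[53, 48, 30, 41, 42, 6, 23, 2, 1]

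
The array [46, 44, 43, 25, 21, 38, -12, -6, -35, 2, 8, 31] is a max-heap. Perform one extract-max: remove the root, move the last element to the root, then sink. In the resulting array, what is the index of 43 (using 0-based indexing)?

remove root 46; move last element 31 to root → [31, 44, 43, 25, 21, 38, -12, -6, -35, 2, 8]
31 vs larger child 44 at index 1, swap → [44, 31, 43, 25, 21, 38, -12, -6, -35, 2, 8]
resulting array: [44, 31, 43, 25, 21, 38, -12, -6, -35, 2, 8]

2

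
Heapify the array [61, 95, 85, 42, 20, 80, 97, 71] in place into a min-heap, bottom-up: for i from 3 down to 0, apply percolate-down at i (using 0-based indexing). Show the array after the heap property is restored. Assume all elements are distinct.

[20, 42, 80, 61, 95, 85, 97, 71]

sift down from index 3: already satisfies heap property
sift down from index 2:
  85 vs smaller child 80 at index 5, swap → [61, 95, 80, 42, 20, 85, 97, 71]
sift down from index 1:
  95 vs smaller child 20 at index 4, swap → [61, 20, 80, 42, 95, 85, 97, 71]
sift down from index 0:
  61 vs smaller child 20 at index 1, swap → [20, 61, 80, 42, 95, 85, 97, 71]
  61 vs smaller child 42 at index 3, swap → [20, 42, 80, 61, 95, 85, 97, 71]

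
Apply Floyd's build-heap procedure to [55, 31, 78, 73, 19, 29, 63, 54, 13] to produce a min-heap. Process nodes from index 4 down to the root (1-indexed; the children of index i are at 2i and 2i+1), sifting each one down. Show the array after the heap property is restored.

sift down from index 4:
  73 vs smaller child 13 at index 9, swap → [55, 31, 78, 13, 19, 29, 63, 54, 73]
sift down from index 3:
  78 vs smaller child 29 at index 6, swap → [55, 31, 29, 13, 19, 78, 63, 54, 73]
sift down from index 2:
  31 vs smaller child 13 at index 4, swap → [55, 13, 29, 31, 19, 78, 63, 54, 73]
sift down from index 1:
  55 vs smaller child 13 at index 2, swap → [13, 55, 29, 31, 19, 78, 63, 54, 73]
  55 vs smaller child 19 at index 5, swap → [13, 19, 29, 31, 55, 78, 63, 54, 73]

[13, 19, 29, 31, 55, 78, 63, 54, 73]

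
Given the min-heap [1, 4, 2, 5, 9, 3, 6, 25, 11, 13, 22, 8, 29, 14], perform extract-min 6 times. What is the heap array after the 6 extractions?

[8, 9, 14, 11, 13, 22, 29, 25]

extract-min #1 returns 1:
  remove root 1; move last element 14 to root → [14, 4, 2, 5, 9, 3, 6, 25, 11, 13, 22, 8, 29]
  14 vs smaller child 2 at index 2, swap → [2, 4, 14, 5, 9, 3, 6, 25, 11, 13, 22, 8, 29]
  14 vs smaller child 3 at index 5, swap → [2, 4, 3, 5, 9, 14, 6, 25, 11, 13, 22, 8, 29]
  14 vs smaller child 8 at index 11, swap → [2, 4, 3, 5, 9, 8, 6, 25, 11, 13, 22, 14, 29]
extract-min #2 returns 2:
  remove root 2; move last element 29 to root → [29, 4, 3, 5, 9, 8, 6, 25, 11, 13, 22, 14]
  29 vs smaller child 3 at index 2, swap → [3, 4, 29, 5, 9, 8, 6, 25, 11, 13, 22, 14]
  29 vs smaller child 6 at index 6, swap → [3, 4, 6, 5, 9, 8, 29, 25, 11, 13, 22, 14]
extract-min #3 returns 3:
  remove root 3; move last element 14 to root → [14, 4, 6, 5, 9, 8, 29, 25, 11, 13, 22]
  14 vs smaller child 4 at index 1, swap → [4, 14, 6, 5, 9, 8, 29, 25, 11, 13, 22]
  14 vs smaller child 5 at index 3, swap → [4, 5, 6, 14, 9, 8, 29, 25, 11, 13, 22]
  14 vs smaller child 11 at index 8, swap → [4, 5, 6, 11, 9, 8, 29, 25, 14, 13, 22]
extract-min #4 returns 4:
  remove root 4; move last element 22 to root → [22, 5, 6, 11, 9, 8, 29, 25, 14, 13]
  22 vs smaller child 5 at index 1, swap → [5, 22, 6, 11, 9, 8, 29, 25, 14, 13]
  22 vs smaller child 9 at index 4, swap → [5, 9, 6, 11, 22, 8, 29, 25, 14, 13]
  22 vs only child 13 at index 9, swap → [5, 9, 6, 11, 13, 8, 29, 25, 14, 22]
extract-min #5 returns 5:
  remove root 5; move last element 22 to root → [22, 9, 6, 11, 13, 8, 29, 25, 14]
  22 vs smaller child 6 at index 2, swap → [6, 9, 22, 11, 13, 8, 29, 25, 14]
  22 vs smaller child 8 at index 5, swap → [6, 9, 8, 11, 13, 22, 29, 25, 14]
extract-min #6 returns 6:
  remove root 6; move last element 14 to root → [14, 9, 8, 11, 13, 22, 29, 25]
  14 vs smaller child 8 at index 2, swap → [8, 9, 14, 11, 13, 22, 29, 25]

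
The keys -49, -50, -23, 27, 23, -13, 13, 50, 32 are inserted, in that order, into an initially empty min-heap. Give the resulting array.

[-50, -49, -23, 27, 23, -13, 13, 50, 32]

Insert -49:
  append -49 at index 0 → [-49] (no swap needed)
Insert -50:
  append -50 at index 1 → [-49, -50]
  -50 < parent -49 at index 0, swap → [-50, -49]
Insert -23:
  append -23 at index 2 → [-50, -49, -23] (no swap needed)
Insert 27:
  append 27 at index 3 → [-50, -49, -23, 27] (no swap needed)
Insert 23:
  append 23 at index 4 → [-50, -49, -23, 27, 23] (no swap needed)
Insert -13:
  append -13 at index 5 → [-50, -49, -23, 27, 23, -13] (no swap needed)
Insert 13:
  append 13 at index 6 → [-50, -49, -23, 27, 23, -13, 13] (no swap needed)
Insert 50:
  append 50 at index 7 → [-50, -49, -23, 27, 23, -13, 13, 50] (no swap needed)
Insert 32:
  append 32 at index 8 → [-50, -49, -23, 27, 23, -13, 13, 50, 32] (no swap needed)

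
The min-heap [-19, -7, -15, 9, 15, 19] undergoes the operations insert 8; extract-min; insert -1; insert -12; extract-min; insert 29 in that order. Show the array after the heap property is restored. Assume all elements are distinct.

[-12, -7, -1, 9, 15, 19, 8, 29]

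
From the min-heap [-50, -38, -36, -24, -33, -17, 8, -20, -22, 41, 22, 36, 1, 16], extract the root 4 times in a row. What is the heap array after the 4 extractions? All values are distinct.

[-24, -22, -17, -20, 16, 1, 8, 22, 36, 41]

extract-min #1 returns -50:
  remove root -50; move last element 16 to root → [16, -38, -36, -24, -33, -17, 8, -20, -22, 41, 22, 36, 1]
  16 vs smaller child -38 at index 1, swap → [-38, 16, -36, -24, -33, -17, 8, -20, -22, 41, 22, 36, 1]
  16 vs smaller child -33 at index 4, swap → [-38, -33, -36, -24, 16, -17, 8, -20, -22, 41, 22, 36, 1]
extract-min #2 returns -38:
  remove root -38; move last element 1 to root → [1, -33, -36, -24, 16, -17, 8, -20, -22, 41, 22, 36]
  1 vs smaller child -36 at index 2, swap → [-36, -33, 1, -24, 16, -17, 8, -20, -22, 41, 22, 36]
  1 vs smaller child -17 at index 5, swap → [-36, -33, -17, -24, 16, 1, 8, -20, -22, 41, 22, 36]
extract-min #3 returns -36:
  remove root -36; move last element 36 to root → [36, -33, -17, -24, 16, 1, 8, -20, -22, 41, 22]
  36 vs smaller child -33 at index 1, swap → [-33, 36, -17, -24, 16, 1, 8, -20, -22, 41, 22]
  36 vs smaller child -24 at index 3, swap → [-33, -24, -17, 36, 16, 1, 8, -20, -22, 41, 22]
  36 vs smaller child -22 at index 8, swap → [-33, -24, -17, -22, 16, 1, 8, -20, 36, 41, 22]
extract-min #4 returns -33:
  remove root -33; move last element 22 to root → [22, -24, -17, -22, 16, 1, 8, -20, 36, 41]
  22 vs smaller child -24 at index 1, swap → [-24, 22, -17, -22, 16, 1, 8, -20, 36, 41]
  22 vs smaller child -22 at index 3, swap → [-24, -22, -17, 22, 16, 1, 8, -20, 36, 41]
  22 vs smaller child -20 at index 7, swap → [-24, -22, -17, -20, 16, 1, 8, 22, 36, 41]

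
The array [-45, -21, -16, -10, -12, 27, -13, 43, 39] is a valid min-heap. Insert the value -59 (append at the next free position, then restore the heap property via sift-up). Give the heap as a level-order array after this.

[-59, -45, -16, -10, -21, 27, -13, 43, 39, -12]

append -59 at index 9 → [-45, -21, -16, -10, -12, 27, -13, 43, 39, -59]
-59 < parent -12 at index 4, swap → [-45, -21, -16, -10, -59, 27, -13, 43, 39, -12]
-59 < parent -21 at index 1, swap → [-45, -59, -16, -10, -21, 27, -13, 43, 39, -12]
-59 < parent -45 at index 0, swap → [-59, -45, -16, -10, -21, 27, -13, 43, 39, -12]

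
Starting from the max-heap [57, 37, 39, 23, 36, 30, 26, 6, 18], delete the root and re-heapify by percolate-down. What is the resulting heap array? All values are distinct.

remove root 57; move last element 18 to root → [18, 37, 39, 23, 36, 30, 26, 6]
18 vs larger child 39 at index 2, swap → [39, 37, 18, 23, 36, 30, 26, 6]
18 vs larger child 30 at index 5, swap → [39, 37, 30, 23, 36, 18, 26, 6]

[39, 37, 30, 23, 36, 18, 26, 6]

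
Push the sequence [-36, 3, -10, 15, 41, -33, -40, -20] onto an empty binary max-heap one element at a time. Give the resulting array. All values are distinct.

Insert -36:
  append -36 at index 0 → [-36] (no swap needed)
Insert 3:
  append 3 at index 1 → [-36, 3]
  3 > parent -36 at index 0, swap → [3, -36]
Insert -10:
  append -10 at index 2 → [3, -36, -10] (no swap needed)
Insert 15:
  append 15 at index 3 → [3, -36, -10, 15]
  15 > parent -36 at index 1, swap → [3, 15, -10, -36]
  15 > parent 3 at index 0, swap → [15, 3, -10, -36]
Insert 41:
  append 41 at index 4 → [15, 3, -10, -36, 41]
  41 > parent 3 at index 1, swap → [15, 41, -10, -36, 3]
  41 > parent 15 at index 0, swap → [41, 15, -10, -36, 3]
Insert -33:
  append -33 at index 5 → [41, 15, -10, -36, 3, -33] (no swap needed)
Insert -40:
  append -40 at index 6 → [41, 15, -10, -36, 3, -33, -40] (no swap needed)
Insert -20:
  append -20 at index 7 → [41, 15, -10, -36, 3, -33, -40, -20]
  -20 > parent -36 at index 3, swap → [41, 15, -10, -20, 3, -33, -40, -36]

[41, 15, -10, -20, 3, -33, -40, -36]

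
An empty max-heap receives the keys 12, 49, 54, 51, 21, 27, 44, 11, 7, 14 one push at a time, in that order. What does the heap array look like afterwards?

Insert 12:
  append 12 at index 0 → [12] (no swap needed)
Insert 49:
  append 49 at index 1 → [12, 49]
  49 > parent 12 at index 0, swap → [49, 12]
Insert 54:
  append 54 at index 2 → [49, 12, 54]
  54 > parent 49 at index 0, swap → [54, 12, 49]
Insert 51:
  append 51 at index 3 → [54, 12, 49, 51]
  51 > parent 12 at index 1, swap → [54, 51, 49, 12]
Insert 21:
  append 21 at index 4 → [54, 51, 49, 12, 21] (no swap needed)
Insert 27:
  append 27 at index 5 → [54, 51, 49, 12, 21, 27] (no swap needed)
Insert 44:
  append 44 at index 6 → [54, 51, 49, 12, 21, 27, 44] (no swap needed)
Insert 11:
  append 11 at index 7 → [54, 51, 49, 12, 21, 27, 44, 11] (no swap needed)
Insert 7:
  append 7 at index 8 → [54, 51, 49, 12, 21, 27, 44, 11, 7] (no swap needed)
Insert 14:
  append 14 at index 9 → [54, 51, 49, 12, 21, 27, 44, 11, 7, 14] (no swap needed)

[54, 51, 49, 12, 21, 27, 44, 11, 7, 14]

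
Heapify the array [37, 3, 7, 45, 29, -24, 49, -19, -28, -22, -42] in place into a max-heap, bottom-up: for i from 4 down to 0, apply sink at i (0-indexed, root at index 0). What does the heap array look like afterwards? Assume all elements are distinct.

[49, 45, 37, 3, 29, -24, 7, -19, -28, -22, -42]

sift down from index 4: already satisfies heap property
sift down from index 3: already satisfies heap property
sift down from index 2:
  7 vs larger child 49 at index 6, swap → [37, 3, 49, 45, 29, -24, 7, -19, -28, -22, -42]
sift down from index 1:
  3 vs larger child 45 at index 3, swap → [37, 45, 49, 3, 29, -24, 7, -19, -28, -22, -42]
sift down from index 0:
  37 vs larger child 49 at index 2, swap → [49, 45, 37, 3, 29, -24, 7, -19, -28, -22, -42]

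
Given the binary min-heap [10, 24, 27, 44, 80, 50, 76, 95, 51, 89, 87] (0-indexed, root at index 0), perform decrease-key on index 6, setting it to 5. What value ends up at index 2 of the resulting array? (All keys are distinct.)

10

set index 6 from 76 to 5 → [10, 24, 27, 44, 80, 50, 5, 95, 51, 89, 87]
5 < parent 27 at index 2, swap → [10, 24, 5, 44, 80, 50, 27, 95, 51, 89, 87]
5 < parent 10 at index 0, swap → [5, 24, 10, 44, 80, 50, 27, 95, 51, 89, 87]
resulting array: [5, 24, 10, 44, 80, 50, 27, 95, 51, 89, 87]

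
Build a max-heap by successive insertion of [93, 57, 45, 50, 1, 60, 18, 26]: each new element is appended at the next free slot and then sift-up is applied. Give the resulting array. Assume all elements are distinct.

Insert 93:
  append 93 at index 0 → [93] (no swap needed)
Insert 57:
  append 57 at index 1 → [93, 57] (no swap needed)
Insert 45:
  append 45 at index 2 → [93, 57, 45] (no swap needed)
Insert 50:
  append 50 at index 3 → [93, 57, 45, 50] (no swap needed)
Insert 1:
  append 1 at index 4 → [93, 57, 45, 50, 1] (no swap needed)
Insert 60:
  append 60 at index 5 → [93, 57, 45, 50, 1, 60]
  60 > parent 45 at index 2, swap → [93, 57, 60, 50, 1, 45]
Insert 18:
  append 18 at index 6 → [93, 57, 60, 50, 1, 45, 18] (no swap needed)
Insert 26:
  append 26 at index 7 → [93, 57, 60, 50, 1, 45, 18, 26] (no swap needed)

[93, 57, 60, 50, 1, 45, 18, 26]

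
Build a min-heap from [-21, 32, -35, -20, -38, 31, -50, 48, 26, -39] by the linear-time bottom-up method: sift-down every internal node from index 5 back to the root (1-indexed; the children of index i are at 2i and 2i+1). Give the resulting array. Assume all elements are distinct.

[-50, -39, -35, -20, -38, 31, -21, 48, 26, 32]

sift down from index 5:
  -38 vs only child -39 at index 10, swap → [-21, 32, -35, -20, -39, 31, -50, 48, 26, -38]
sift down from index 4: already satisfies heap property
sift down from index 3:
  -35 vs smaller child -50 at index 7, swap → [-21, 32, -50, -20, -39, 31, -35, 48, 26, -38]
sift down from index 2:
  32 vs smaller child -39 at index 5, swap → [-21, -39, -50, -20, 32, 31, -35, 48, 26, -38]
  32 vs only child -38 at index 10, swap → [-21, -39, -50, -20, -38, 31, -35, 48, 26, 32]
sift down from index 1:
  -21 vs smaller child -50 at index 3, swap → [-50, -39, -21, -20, -38, 31, -35, 48, 26, 32]
  -21 vs smaller child -35 at index 7, swap → [-50, -39, -35, -20, -38, 31, -21, 48, 26, 32]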